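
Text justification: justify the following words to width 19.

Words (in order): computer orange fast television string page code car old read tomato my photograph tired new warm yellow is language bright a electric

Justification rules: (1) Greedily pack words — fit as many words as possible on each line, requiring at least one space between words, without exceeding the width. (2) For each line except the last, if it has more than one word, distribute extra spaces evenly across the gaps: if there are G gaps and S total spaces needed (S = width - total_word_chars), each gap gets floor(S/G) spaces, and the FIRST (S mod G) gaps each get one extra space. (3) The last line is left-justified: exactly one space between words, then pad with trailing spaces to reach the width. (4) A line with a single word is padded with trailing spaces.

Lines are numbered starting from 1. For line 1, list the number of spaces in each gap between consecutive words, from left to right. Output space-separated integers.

Answer: 5

Derivation:
Line 1: ['computer', 'orange'] (min_width=15, slack=4)
Line 2: ['fast', 'television'] (min_width=15, slack=4)
Line 3: ['string', 'page', 'code'] (min_width=16, slack=3)
Line 4: ['car', 'old', 'read', 'tomato'] (min_width=19, slack=0)
Line 5: ['my', 'photograph', 'tired'] (min_width=19, slack=0)
Line 6: ['new', 'warm', 'yellow', 'is'] (min_width=18, slack=1)
Line 7: ['language', 'bright', 'a'] (min_width=17, slack=2)
Line 8: ['electric'] (min_width=8, slack=11)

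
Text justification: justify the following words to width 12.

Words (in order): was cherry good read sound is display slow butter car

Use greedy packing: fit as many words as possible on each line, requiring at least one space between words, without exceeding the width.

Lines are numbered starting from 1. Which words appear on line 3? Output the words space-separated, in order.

Answer: sound is

Derivation:
Line 1: ['was', 'cherry'] (min_width=10, slack=2)
Line 2: ['good', 'read'] (min_width=9, slack=3)
Line 3: ['sound', 'is'] (min_width=8, slack=4)
Line 4: ['display', 'slow'] (min_width=12, slack=0)
Line 5: ['butter', 'car'] (min_width=10, slack=2)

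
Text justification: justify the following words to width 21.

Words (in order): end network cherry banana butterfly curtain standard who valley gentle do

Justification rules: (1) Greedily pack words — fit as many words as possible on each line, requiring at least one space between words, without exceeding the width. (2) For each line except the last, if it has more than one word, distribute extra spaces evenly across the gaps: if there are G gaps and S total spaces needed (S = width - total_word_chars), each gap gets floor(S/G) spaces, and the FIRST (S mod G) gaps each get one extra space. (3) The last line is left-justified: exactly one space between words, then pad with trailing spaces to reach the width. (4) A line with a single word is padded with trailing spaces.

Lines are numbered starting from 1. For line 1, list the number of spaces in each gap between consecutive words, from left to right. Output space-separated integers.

Line 1: ['end', 'network', 'cherry'] (min_width=18, slack=3)
Line 2: ['banana', 'butterfly'] (min_width=16, slack=5)
Line 3: ['curtain', 'standard', 'who'] (min_width=20, slack=1)
Line 4: ['valley', 'gentle', 'do'] (min_width=16, slack=5)

Answer: 3 2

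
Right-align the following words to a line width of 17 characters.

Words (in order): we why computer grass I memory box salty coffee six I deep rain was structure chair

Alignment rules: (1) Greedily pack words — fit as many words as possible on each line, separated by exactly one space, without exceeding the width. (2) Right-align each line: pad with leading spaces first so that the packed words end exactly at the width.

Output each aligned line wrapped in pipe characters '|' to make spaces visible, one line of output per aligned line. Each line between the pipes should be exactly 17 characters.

Answer: |  we why computer|
|   grass I memory|
| box salty coffee|
|  six I deep rain|
|    was structure|
|            chair|

Derivation:
Line 1: ['we', 'why', 'computer'] (min_width=15, slack=2)
Line 2: ['grass', 'I', 'memory'] (min_width=14, slack=3)
Line 3: ['box', 'salty', 'coffee'] (min_width=16, slack=1)
Line 4: ['six', 'I', 'deep', 'rain'] (min_width=15, slack=2)
Line 5: ['was', 'structure'] (min_width=13, slack=4)
Line 6: ['chair'] (min_width=5, slack=12)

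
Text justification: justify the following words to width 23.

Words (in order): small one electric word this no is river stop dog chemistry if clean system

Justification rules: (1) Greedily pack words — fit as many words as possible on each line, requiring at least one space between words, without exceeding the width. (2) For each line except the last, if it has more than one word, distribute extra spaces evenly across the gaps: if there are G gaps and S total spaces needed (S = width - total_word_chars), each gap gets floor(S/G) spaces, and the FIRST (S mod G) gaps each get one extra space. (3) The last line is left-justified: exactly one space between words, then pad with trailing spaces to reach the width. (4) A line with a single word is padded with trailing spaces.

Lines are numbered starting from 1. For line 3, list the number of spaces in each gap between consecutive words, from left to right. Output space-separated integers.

Answer: 2 1 1

Derivation:
Line 1: ['small', 'one', 'electric', 'word'] (min_width=23, slack=0)
Line 2: ['this', 'no', 'is', 'river', 'stop'] (min_width=21, slack=2)
Line 3: ['dog', 'chemistry', 'if', 'clean'] (min_width=22, slack=1)
Line 4: ['system'] (min_width=6, slack=17)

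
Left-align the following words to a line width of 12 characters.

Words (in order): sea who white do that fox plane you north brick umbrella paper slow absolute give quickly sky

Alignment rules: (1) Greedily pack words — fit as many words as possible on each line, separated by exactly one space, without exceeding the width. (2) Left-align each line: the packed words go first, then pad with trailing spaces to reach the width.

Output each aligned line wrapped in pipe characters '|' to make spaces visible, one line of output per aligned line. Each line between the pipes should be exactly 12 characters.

Answer: |sea who     |
|white do    |
|that fox    |
|plane you   |
|north brick |
|umbrella    |
|paper slow  |
|absolute    |
|give quickly|
|sky         |

Derivation:
Line 1: ['sea', 'who'] (min_width=7, slack=5)
Line 2: ['white', 'do'] (min_width=8, slack=4)
Line 3: ['that', 'fox'] (min_width=8, slack=4)
Line 4: ['plane', 'you'] (min_width=9, slack=3)
Line 5: ['north', 'brick'] (min_width=11, slack=1)
Line 6: ['umbrella'] (min_width=8, slack=4)
Line 7: ['paper', 'slow'] (min_width=10, slack=2)
Line 8: ['absolute'] (min_width=8, slack=4)
Line 9: ['give', 'quickly'] (min_width=12, slack=0)
Line 10: ['sky'] (min_width=3, slack=9)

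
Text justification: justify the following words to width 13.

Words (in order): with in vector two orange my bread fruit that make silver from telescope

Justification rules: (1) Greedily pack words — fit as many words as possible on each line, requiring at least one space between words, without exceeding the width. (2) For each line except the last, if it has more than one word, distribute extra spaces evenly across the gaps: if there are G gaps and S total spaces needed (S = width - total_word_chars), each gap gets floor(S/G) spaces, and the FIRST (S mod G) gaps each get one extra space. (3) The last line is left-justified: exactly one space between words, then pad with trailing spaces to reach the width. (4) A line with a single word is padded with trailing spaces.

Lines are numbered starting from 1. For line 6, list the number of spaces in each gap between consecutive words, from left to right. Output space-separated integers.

Answer: 3

Derivation:
Line 1: ['with', 'in'] (min_width=7, slack=6)
Line 2: ['vector', 'two'] (min_width=10, slack=3)
Line 3: ['orange', 'my'] (min_width=9, slack=4)
Line 4: ['bread', 'fruit'] (min_width=11, slack=2)
Line 5: ['that', 'make'] (min_width=9, slack=4)
Line 6: ['silver', 'from'] (min_width=11, slack=2)
Line 7: ['telescope'] (min_width=9, slack=4)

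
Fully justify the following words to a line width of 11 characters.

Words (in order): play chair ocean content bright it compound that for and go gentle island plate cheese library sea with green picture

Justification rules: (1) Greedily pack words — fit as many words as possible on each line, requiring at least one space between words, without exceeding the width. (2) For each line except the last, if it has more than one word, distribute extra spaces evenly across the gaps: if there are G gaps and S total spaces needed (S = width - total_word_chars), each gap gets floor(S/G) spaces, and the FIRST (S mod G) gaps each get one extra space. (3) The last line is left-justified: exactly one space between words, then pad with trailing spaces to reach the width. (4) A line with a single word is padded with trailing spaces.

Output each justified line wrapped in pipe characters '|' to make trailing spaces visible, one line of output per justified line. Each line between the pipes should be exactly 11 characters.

Line 1: ['play', 'chair'] (min_width=10, slack=1)
Line 2: ['ocean'] (min_width=5, slack=6)
Line 3: ['content'] (min_width=7, slack=4)
Line 4: ['bright', 'it'] (min_width=9, slack=2)
Line 5: ['compound'] (min_width=8, slack=3)
Line 6: ['that', 'for'] (min_width=8, slack=3)
Line 7: ['and', 'go'] (min_width=6, slack=5)
Line 8: ['gentle'] (min_width=6, slack=5)
Line 9: ['island'] (min_width=6, slack=5)
Line 10: ['plate'] (min_width=5, slack=6)
Line 11: ['cheese'] (min_width=6, slack=5)
Line 12: ['library', 'sea'] (min_width=11, slack=0)
Line 13: ['with', 'green'] (min_width=10, slack=1)
Line 14: ['picture'] (min_width=7, slack=4)

Answer: |play  chair|
|ocean      |
|content    |
|bright   it|
|compound   |
|that    for|
|and      go|
|gentle     |
|island     |
|plate      |
|cheese     |
|library sea|
|with  green|
|picture    |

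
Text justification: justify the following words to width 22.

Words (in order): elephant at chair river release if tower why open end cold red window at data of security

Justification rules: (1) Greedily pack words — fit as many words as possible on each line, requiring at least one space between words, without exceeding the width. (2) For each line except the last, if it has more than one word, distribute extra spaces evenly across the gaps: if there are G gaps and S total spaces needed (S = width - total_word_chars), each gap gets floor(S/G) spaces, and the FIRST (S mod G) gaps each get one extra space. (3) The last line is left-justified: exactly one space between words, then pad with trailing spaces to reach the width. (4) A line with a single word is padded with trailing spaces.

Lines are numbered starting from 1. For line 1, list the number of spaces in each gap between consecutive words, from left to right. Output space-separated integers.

Line 1: ['elephant', 'at', 'chair'] (min_width=17, slack=5)
Line 2: ['river', 'release', 'if', 'tower'] (min_width=22, slack=0)
Line 3: ['why', 'open', 'end', 'cold', 'red'] (min_width=21, slack=1)
Line 4: ['window', 'at', 'data', 'of'] (min_width=17, slack=5)
Line 5: ['security'] (min_width=8, slack=14)

Answer: 4 3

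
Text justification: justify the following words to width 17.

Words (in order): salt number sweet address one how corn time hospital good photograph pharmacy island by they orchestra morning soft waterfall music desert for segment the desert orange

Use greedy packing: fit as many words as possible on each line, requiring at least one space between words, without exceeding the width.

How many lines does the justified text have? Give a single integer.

Line 1: ['salt', 'number', 'sweet'] (min_width=17, slack=0)
Line 2: ['address', 'one', 'how'] (min_width=15, slack=2)
Line 3: ['corn', 'time'] (min_width=9, slack=8)
Line 4: ['hospital', 'good'] (min_width=13, slack=4)
Line 5: ['photograph'] (min_width=10, slack=7)
Line 6: ['pharmacy', 'island'] (min_width=15, slack=2)
Line 7: ['by', 'they', 'orchestra'] (min_width=17, slack=0)
Line 8: ['morning', 'soft'] (min_width=12, slack=5)
Line 9: ['waterfall', 'music'] (min_width=15, slack=2)
Line 10: ['desert', 'for'] (min_width=10, slack=7)
Line 11: ['segment', 'the'] (min_width=11, slack=6)
Line 12: ['desert', 'orange'] (min_width=13, slack=4)
Total lines: 12

Answer: 12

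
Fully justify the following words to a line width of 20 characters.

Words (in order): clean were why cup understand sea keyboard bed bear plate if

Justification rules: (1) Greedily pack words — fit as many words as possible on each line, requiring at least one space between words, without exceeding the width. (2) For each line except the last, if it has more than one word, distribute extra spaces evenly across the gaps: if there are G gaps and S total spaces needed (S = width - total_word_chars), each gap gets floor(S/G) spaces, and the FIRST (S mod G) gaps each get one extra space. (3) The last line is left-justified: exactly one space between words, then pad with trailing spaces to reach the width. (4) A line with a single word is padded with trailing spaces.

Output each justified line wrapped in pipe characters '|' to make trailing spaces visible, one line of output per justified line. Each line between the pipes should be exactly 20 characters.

Line 1: ['clean', 'were', 'why', 'cup'] (min_width=18, slack=2)
Line 2: ['understand', 'sea'] (min_width=14, slack=6)
Line 3: ['keyboard', 'bed', 'bear'] (min_width=17, slack=3)
Line 4: ['plate', 'if'] (min_width=8, slack=12)

Answer: |clean  were  why cup|
|understand       sea|
|keyboard   bed  bear|
|plate if            |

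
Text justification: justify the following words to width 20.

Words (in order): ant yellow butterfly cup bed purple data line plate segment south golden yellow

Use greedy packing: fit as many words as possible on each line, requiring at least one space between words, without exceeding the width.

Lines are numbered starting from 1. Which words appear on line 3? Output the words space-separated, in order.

Line 1: ['ant', 'yellow', 'butterfly'] (min_width=20, slack=0)
Line 2: ['cup', 'bed', 'purple', 'data'] (min_width=19, slack=1)
Line 3: ['line', 'plate', 'segment'] (min_width=18, slack=2)
Line 4: ['south', 'golden', 'yellow'] (min_width=19, slack=1)

Answer: line plate segment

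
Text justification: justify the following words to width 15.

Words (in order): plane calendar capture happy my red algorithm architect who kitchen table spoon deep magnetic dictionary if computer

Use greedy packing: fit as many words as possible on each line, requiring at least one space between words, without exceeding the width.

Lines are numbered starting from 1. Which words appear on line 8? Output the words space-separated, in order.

Line 1: ['plane', 'calendar'] (min_width=14, slack=1)
Line 2: ['capture', 'happy'] (min_width=13, slack=2)
Line 3: ['my', 'red'] (min_width=6, slack=9)
Line 4: ['algorithm'] (min_width=9, slack=6)
Line 5: ['architect', 'who'] (min_width=13, slack=2)
Line 6: ['kitchen', 'table'] (min_width=13, slack=2)
Line 7: ['spoon', 'deep'] (min_width=10, slack=5)
Line 8: ['magnetic'] (min_width=8, slack=7)
Line 9: ['dictionary', 'if'] (min_width=13, slack=2)
Line 10: ['computer'] (min_width=8, slack=7)

Answer: magnetic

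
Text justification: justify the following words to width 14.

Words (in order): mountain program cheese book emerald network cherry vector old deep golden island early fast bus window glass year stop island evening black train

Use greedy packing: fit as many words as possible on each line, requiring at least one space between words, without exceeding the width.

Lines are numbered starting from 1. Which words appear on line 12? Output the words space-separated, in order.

Line 1: ['mountain'] (min_width=8, slack=6)
Line 2: ['program', 'cheese'] (min_width=14, slack=0)
Line 3: ['book', 'emerald'] (min_width=12, slack=2)
Line 4: ['network', 'cherry'] (min_width=14, slack=0)
Line 5: ['vector', 'old'] (min_width=10, slack=4)
Line 6: ['deep', 'golden'] (min_width=11, slack=3)
Line 7: ['island', 'early'] (min_width=12, slack=2)
Line 8: ['fast', 'bus'] (min_width=8, slack=6)
Line 9: ['window', 'glass'] (min_width=12, slack=2)
Line 10: ['year', 'stop'] (min_width=9, slack=5)
Line 11: ['island', 'evening'] (min_width=14, slack=0)
Line 12: ['black', 'train'] (min_width=11, slack=3)

Answer: black train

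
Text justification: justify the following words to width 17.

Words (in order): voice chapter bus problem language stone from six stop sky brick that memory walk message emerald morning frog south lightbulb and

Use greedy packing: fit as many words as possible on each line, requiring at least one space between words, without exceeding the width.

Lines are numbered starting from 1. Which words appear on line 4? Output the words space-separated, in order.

Line 1: ['voice', 'chapter', 'bus'] (min_width=17, slack=0)
Line 2: ['problem', 'language'] (min_width=16, slack=1)
Line 3: ['stone', 'from', 'six'] (min_width=14, slack=3)
Line 4: ['stop', 'sky', 'brick'] (min_width=14, slack=3)
Line 5: ['that', 'memory', 'walk'] (min_width=16, slack=1)
Line 6: ['message', 'emerald'] (min_width=15, slack=2)
Line 7: ['morning', 'frog'] (min_width=12, slack=5)
Line 8: ['south', 'lightbulb'] (min_width=15, slack=2)
Line 9: ['and'] (min_width=3, slack=14)

Answer: stop sky brick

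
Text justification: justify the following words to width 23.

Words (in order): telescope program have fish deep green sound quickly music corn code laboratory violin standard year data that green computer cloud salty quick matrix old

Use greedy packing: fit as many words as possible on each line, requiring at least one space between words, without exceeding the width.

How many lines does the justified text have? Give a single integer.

Line 1: ['telescope', 'program', 'have'] (min_width=22, slack=1)
Line 2: ['fish', 'deep', 'green', 'sound'] (min_width=21, slack=2)
Line 3: ['quickly', 'music', 'corn', 'code'] (min_width=23, slack=0)
Line 4: ['laboratory', 'violin'] (min_width=17, slack=6)
Line 5: ['standard', 'year', 'data', 'that'] (min_width=23, slack=0)
Line 6: ['green', 'computer', 'cloud'] (min_width=20, slack=3)
Line 7: ['salty', 'quick', 'matrix', 'old'] (min_width=22, slack=1)
Total lines: 7

Answer: 7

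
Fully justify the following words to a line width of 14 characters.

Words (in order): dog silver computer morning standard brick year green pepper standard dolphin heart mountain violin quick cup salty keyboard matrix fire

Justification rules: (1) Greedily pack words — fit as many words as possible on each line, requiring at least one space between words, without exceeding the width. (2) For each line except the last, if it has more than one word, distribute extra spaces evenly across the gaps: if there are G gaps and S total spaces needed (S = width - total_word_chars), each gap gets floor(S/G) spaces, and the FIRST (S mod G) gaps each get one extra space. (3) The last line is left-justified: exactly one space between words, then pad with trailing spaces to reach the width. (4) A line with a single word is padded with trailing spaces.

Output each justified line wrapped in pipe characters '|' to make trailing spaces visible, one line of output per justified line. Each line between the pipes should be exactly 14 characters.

Answer: |dog     silver|
|computer      |
|morning       |
|standard brick|
|year     green|
|pepper        |
|standard      |
|dolphin  heart|
|mountain      |
|violin   quick|
|cup      salty|
|keyboard      |
|matrix fire   |

Derivation:
Line 1: ['dog', 'silver'] (min_width=10, slack=4)
Line 2: ['computer'] (min_width=8, slack=6)
Line 3: ['morning'] (min_width=7, slack=7)
Line 4: ['standard', 'brick'] (min_width=14, slack=0)
Line 5: ['year', 'green'] (min_width=10, slack=4)
Line 6: ['pepper'] (min_width=6, slack=8)
Line 7: ['standard'] (min_width=8, slack=6)
Line 8: ['dolphin', 'heart'] (min_width=13, slack=1)
Line 9: ['mountain'] (min_width=8, slack=6)
Line 10: ['violin', 'quick'] (min_width=12, slack=2)
Line 11: ['cup', 'salty'] (min_width=9, slack=5)
Line 12: ['keyboard'] (min_width=8, slack=6)
Line 13: ['matrix', 'fire'] (min_width=11, slack=3)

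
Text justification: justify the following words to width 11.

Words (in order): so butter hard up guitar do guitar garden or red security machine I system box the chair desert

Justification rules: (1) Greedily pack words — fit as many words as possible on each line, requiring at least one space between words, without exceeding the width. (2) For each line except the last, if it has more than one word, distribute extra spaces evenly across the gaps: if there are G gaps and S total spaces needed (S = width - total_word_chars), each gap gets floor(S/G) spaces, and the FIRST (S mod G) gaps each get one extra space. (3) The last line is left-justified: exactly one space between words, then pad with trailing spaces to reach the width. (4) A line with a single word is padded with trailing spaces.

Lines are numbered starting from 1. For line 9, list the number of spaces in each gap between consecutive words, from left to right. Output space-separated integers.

Line 1: ['so', 'butter'] (min_width=9, slack=2)
Line 2: ['hard', 'up'] (min_width=7, slack=4)
Line 3: ['guitar', 'do'] (min_width=9, slack=2)
Line 4: ['guitar'] (min_width=6, slack=5)
Line 5: ['garden', 'or'] (min_width=9, slack=2)
Line 6: ['red'] (min_width=3, slack=8)
Line 7: ['security'] (min_width=8, slack=3)
Line 8: ['machine', 'I'] (min_width=9, slack=2)
Line 9: ['system', 'box'] (min_width=10, slack=1)
Line 10: ['the', 'chair'] (min_width=9, slack=2)
Line 11: ['desert'] (min_width=6, slack=5)

Answer: 2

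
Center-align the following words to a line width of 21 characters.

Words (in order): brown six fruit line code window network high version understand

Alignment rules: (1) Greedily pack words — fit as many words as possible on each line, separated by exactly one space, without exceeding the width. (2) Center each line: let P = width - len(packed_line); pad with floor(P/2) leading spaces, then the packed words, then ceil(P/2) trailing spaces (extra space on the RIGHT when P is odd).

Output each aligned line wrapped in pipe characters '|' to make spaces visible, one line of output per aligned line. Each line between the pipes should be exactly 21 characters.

Line 1: ['brown', 'six', 'fruit', 'line'] (min_width=20, slack=1)
Line 2: ['code', 'window', 'network'] (min_width=19, slack=2)
Line 3: ['high', 'version'] (min_width=12, slack=9)
Line 4: ['understand'] (min_width=10, slack=11)

Answer: |brown six fruit line |
| code window network |
|    high version     |
|     understand      |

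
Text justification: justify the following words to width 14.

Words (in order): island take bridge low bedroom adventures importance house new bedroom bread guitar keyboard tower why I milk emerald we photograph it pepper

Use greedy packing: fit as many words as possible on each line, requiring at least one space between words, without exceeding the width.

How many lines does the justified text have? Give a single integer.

Answer: 13

Derivation:
Line 1: ['island', 'take'] (min_width=11, slack=3)
Line 2: ['bridge', 'low'] (min_width=10, slack=4)
Line 3: ['bedroom'] (min_width=7, slack=7)
Line 4: ['adventures'] (min_width=10, slack=4)
Line 5: ['importance'] (min_width=10, slack=4)
Line 6: ['house', 'new'] (min_width=9, slack=5)
Line 7: ['bedroom', 'bread'] (min_width=13, slack=1)
Line 8: ['guitar'] (min_width=6, slack=8)
Line 9: ['keyboard', 'tower'] (min_width=14, slack=0)
Line 10: ['why', 'I', 'milk'] (min_width=10, slack=4)
Line 11: ['emerald', 'we'] (min_width=10, slack=4)
Line 12: ['photograph', 'it'] (min_width=13, slack=1)
Line 13: ['pepper'] (min_width=6, slack=8)
Total lines: 13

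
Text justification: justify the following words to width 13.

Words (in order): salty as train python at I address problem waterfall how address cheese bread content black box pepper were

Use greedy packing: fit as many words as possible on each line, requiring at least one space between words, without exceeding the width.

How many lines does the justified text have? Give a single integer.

Line 1: ['salty', 'as'] (min_width=8, slack=5)
Line 2: ['train', 'python'] (min_width=12, slack=1)
Line 3: ['at', 'I', 'address'] (min_width=12, slack=1)
Line 4: ['problem'] (min_width=7, slack=6)
Line 5: ['waterfall', 'how'] (min_width=13, slack=0)
Line 6: ['address'] (min_width=7, slack=6)
Line 7: ['cheese', 'bread'] (min_width=12, slack=1)
Line 8: ['content', 'black'] (min_width=13, slack=0)
Line 9: ['box', 'pepper'] (min_width=10, slack=3)
Line 10: ['were'] (min_width=4, slack=9)
Total lines: 10

Answer: 10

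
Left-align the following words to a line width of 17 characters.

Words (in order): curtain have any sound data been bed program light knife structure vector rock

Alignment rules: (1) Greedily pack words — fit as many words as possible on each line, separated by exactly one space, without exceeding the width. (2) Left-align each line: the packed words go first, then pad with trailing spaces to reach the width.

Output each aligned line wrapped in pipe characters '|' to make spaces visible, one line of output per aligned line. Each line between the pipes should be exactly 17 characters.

Answer: |curtain have any |
|sound data been  |
|bed program light|
|knife structure  |
|vector rock      |

Derivation:
Line 1: ['curtain', 'have', 'any'] (min_width=16, slack=1)
Line 2: ['sound', 'data', 'been'] (min_width=15, slack=2)
Line 3: ['bed', 'program', 'light'] (min_width=17, slack=0)
Line 4: ['knife', 'structure'] (min_width=15, slack=2)
Line 5: ['vector', 'rock'] (min_width=11, slack=6)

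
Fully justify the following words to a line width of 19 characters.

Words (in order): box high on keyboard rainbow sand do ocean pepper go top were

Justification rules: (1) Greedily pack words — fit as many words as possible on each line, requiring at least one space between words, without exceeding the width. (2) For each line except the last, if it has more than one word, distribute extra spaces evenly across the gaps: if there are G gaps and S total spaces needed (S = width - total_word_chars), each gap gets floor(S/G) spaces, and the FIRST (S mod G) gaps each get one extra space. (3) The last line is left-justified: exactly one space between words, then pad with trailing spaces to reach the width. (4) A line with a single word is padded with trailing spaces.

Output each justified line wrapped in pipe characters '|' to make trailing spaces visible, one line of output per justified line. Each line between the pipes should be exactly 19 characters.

Answer: |box     high     on|
|keyboard    rainbow|
|sand    do    ocean|
|pepper go top were |

Derivation:
Line 1: ['box', 'high', 'on'] (min_width=11, slack=8)
Line 2: ['keyboard', 'rainbow'] (min_width=16, slack=3)
Line 3: ['sand', 'do', 'ocean'] (min_width=13, slack=6)
Line 4: ['pepper', 'go', 'top', 'were'] (min_width=18, slack=1)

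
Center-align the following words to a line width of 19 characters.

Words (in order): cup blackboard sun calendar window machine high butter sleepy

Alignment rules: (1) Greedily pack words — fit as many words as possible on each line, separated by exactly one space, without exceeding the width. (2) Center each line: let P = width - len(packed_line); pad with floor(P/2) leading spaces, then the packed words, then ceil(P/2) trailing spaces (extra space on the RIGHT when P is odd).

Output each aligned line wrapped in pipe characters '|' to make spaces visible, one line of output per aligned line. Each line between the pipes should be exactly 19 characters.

Line 1: ['cup', 'blackboard', 'sun'] (min_width=18, slack=1)
Line 2: ['calendar', 'window'] (min_width=15, slack=4)
Line 3: ['machine', 'high', 'butter'] (min_width=19, slack=0)
Line 4: ['sleepy'] (min_width=6, slack=13)

Answer: |cup blackboard sun |
|  calendar window  |
|machine high butter|
|      sleepy       |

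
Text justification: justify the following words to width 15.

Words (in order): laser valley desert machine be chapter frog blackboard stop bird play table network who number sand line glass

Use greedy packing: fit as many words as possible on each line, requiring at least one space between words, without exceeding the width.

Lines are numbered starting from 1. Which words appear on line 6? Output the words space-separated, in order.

Answer: network who

Derivation:
Line 1: ['laser', 'valley'] (min_width=12, slack=3)
Line 2: ['desert', 'machine'] (min_width=14, slack=1)
Line 3: ['be', 'chapter', 'frog'] (min_width=15, slack=0)
Line 4: ['blackboard', 'stop'] (min_width=15, slack=0)
Line 5: ['bird', 'play', 'table'] (min_width=15, slack=0)
Line 6: ['network', 'who'] (min_width=11, slack=4)
Line 7: ['number', 'sand'] (min_width=11, slack=4)
Line 8: ['line', 'glass'] (min_width=10, slack=5)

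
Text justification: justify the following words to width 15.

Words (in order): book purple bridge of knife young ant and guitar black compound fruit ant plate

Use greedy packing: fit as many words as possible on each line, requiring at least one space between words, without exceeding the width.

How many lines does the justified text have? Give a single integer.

Line 1: ['book', 'purple'] (min_width=11, slack=4)
Line 2: ['bridge', 'of', 'knife'] (min_width=15, slack=0)
Line 3: ['young', 'ant', 'and'] (min_width=13, slack=2)
Line 4: ['guitar', 'black'] (min_width=12, slack=3)
Line 5: ['compound', 'fruit'] (min_width=14, slack=1)
Line 6: ['ant', 'plate'] (min_width=9, slack=6)
Total lines: 6

Answer: 6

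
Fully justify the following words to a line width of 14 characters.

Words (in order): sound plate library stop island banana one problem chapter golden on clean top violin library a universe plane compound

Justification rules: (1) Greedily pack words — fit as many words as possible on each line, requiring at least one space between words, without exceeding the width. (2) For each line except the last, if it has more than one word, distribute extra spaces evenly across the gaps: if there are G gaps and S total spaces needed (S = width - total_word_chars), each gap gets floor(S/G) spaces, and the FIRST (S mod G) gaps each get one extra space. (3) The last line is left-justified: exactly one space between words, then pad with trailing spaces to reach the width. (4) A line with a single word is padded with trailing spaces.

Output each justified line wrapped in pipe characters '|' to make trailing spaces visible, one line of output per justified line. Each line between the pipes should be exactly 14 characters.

Answer: |sound    plate|
|library   stop|
|island  banana|
|one    problem|
|chapter golden|
|on  clean  top|
|violin library|
|a     universe|
|plane compound|

Derivation:
Line 1: ['sound', 'plate'] (min_width=11, slack=3)
Line 2: ['library', 'stop'] (min_width=12, slack=2)
Line 3: ['island', 'banana'] (min_width=13, slack=1)
Line 4: ['one', 'problem'] (min_width=11, slack=3)
Line 5: ['chapter', 'golden'] (min_width=14, slack=0)
Line 6: ['on', 'clean', 'top'] (min_width=12, slack=2)
Line 7: ['violin', 'library'] (min_width=14, slack=0)
Line 8: ['a', 'universe'] (min_width=10, slack=4)
Line 9: ['plane', 'compound'] (min_width=14, slack=0)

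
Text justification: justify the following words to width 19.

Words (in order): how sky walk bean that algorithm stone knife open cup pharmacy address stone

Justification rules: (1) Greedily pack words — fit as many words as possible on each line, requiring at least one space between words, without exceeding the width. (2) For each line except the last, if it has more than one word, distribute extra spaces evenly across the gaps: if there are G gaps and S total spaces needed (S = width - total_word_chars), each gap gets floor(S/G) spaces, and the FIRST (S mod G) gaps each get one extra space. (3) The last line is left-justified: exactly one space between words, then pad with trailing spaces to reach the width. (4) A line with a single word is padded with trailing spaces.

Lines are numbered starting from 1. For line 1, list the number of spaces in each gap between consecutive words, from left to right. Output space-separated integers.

Line 1: ['how', 'sky', 'walk', 'bean'] (min_width=17, slack=2)
Line 2: ['that', 'algorithm'] (min_width=14, slack=5)
Line 3: ['stone', 'knife', 'open'] (min_width=16, slack=3)
Line 4: ['cup', 'pharmacy'] (min_width=12, slack=7)
Line 5: ['address', 'stone'] (min_width=13, slack=6)

Answer: 2 2 1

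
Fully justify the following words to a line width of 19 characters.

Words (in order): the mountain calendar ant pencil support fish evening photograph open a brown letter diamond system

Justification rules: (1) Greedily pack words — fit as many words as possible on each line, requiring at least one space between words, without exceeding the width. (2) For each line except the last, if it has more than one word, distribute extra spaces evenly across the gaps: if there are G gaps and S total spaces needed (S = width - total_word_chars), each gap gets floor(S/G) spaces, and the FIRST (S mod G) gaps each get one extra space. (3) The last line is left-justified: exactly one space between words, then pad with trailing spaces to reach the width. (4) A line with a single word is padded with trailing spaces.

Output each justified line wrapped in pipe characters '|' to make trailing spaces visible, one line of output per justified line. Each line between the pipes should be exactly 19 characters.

Line 1: ['the', 'mountain'] (min_width=12, slack=7)
Line 2: ['calendar', 'ant', 'pencil'] (min_width=19, slack=0)
Line 3: ['support', 'fish'] (min_width=12, slack=7)
Line 4: ['evening', 'photograph'] (min_width=18, slack=1)
Line 5: ['open', 'a', 'brown', 'letter'] (min_width=19, slack=0)
Line 6: ['diamond', 'system'] (min_width=14, slack=5)

Answer: |the        mountain|
|calendar ant pencil|
|support        fish|
|evening  photograph|
|open a brown letter|
|diamond system     |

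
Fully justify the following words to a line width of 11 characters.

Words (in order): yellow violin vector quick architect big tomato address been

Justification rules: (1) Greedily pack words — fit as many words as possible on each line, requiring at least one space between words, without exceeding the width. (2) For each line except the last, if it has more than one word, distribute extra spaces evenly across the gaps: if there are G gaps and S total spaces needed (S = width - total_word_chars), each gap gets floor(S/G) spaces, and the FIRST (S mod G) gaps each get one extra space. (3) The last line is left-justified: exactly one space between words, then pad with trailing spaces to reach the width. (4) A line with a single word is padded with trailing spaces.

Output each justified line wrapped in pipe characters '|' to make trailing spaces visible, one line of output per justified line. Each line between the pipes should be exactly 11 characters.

Answer: |yellow     |
|violin     |
|vector     |
|quick      |
|architect  |
|big  tomato|
|address    |
|been       |

Derivation:
Line 1: ['yellow'] (min_width=6, slack=5)
Line 2: ['violin'] (min_width=6, slack=5)
Line 3: ['vector'] (min_width=6, slack=5)
Line 4: ['quick'] (min_width=5, slack=6)
Line 5: ['architect'] (min_width=9, slack=2)
Line 6: ['big', 'tomato'] (min_width=10, slack=1)
Line 7: ['address'] (min_width=7, slack=4)
Line 8: ['been'] (min_width=4, slack=7)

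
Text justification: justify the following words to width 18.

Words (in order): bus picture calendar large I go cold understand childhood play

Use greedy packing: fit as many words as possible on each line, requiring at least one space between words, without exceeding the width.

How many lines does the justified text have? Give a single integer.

Answer: 4

Derivation:
Line 1: ['bus', 'picture'] (min_width=11, slack=7)
Line 2: ['calendar', 'large', 'I'] (min_width=16, slack=2)
Line 3: ['go', 'cold', 'understand'] (min_width=18, slack=0)
Line 4: ['childhood', 'play'] (min_width=14, slack=4)
Total lines: 4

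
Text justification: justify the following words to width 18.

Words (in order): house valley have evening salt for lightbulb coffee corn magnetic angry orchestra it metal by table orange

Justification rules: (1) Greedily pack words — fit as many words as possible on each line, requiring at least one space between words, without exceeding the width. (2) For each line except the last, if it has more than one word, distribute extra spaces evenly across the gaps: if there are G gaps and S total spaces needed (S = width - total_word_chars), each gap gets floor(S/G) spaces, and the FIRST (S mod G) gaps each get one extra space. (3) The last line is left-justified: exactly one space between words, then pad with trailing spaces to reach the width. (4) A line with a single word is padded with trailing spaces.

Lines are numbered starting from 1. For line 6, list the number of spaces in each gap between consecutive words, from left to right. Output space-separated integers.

Line 1: ['house', 'valley', 'have'] (min_width=17, slack=1)
Line 2: ['evening', 'salt', 'for'] (min_width=16, slack=2)
Line 3: ['lightbulb', 'coffee'] (min_width=16, slack=2)
Line 4: ['corn', 'magnetic'] (min_width=13, slack=5)
Line 5: ['angry', 'orchestra', 'it'] (min_width=18, slack=0)
Line 6: ['metal', 'by', 'table'] (min_width=14, slack=4)
Line 7: ['orange'] (min_width=6, slack=12)

Answer: 3 3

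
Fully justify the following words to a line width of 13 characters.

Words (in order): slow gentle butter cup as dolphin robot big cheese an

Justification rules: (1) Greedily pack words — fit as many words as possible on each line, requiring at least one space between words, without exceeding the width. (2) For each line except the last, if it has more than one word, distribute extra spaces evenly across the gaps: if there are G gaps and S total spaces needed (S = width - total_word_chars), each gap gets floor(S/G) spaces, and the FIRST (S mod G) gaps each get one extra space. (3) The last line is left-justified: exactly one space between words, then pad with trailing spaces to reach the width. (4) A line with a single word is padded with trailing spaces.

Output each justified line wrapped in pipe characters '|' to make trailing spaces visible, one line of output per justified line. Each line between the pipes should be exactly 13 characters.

Answer: |slow   gentle|
|butter cup as|
|dolphin robot|
|big cheese an|

Derivation:
Line 1: ['slow', 'gentle'] (min_width=11, slack=2)
Line 2: ['butter', 'cup', 'as'] (min_width=13, slack=0)
Line 3: ['dolphin', 'robot'] (min_width=13, slack=0)
Line 4: ['big', 'cheese', 'an'] (min_width=13, slack=0)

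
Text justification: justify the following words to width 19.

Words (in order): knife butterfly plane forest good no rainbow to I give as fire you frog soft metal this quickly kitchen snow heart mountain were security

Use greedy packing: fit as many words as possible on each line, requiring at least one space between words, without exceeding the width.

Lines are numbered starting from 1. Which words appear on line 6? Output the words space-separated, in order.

Line 1: ['knife', 'butterfly'] (min_width=15, slack=4)
Line 2: ['plane', 'forest', 'good'] (min_width=17, slack=2)
Line 3: ['no', 'rainbow', 'to', 'I'] (min_width=15, slack=4)
Line 4: ['give', 'as', 'fire', 'you'] (min_width=16, slack=3)
Line 5: ['frog', 'soft', 'metal'] (min_width=15, slack=4)
Line 6: ['this', 'quickly'] (min_width=12, slack=7)
Line 7: ['kitchen', 'snow', 'heart'] (min_width=18, slack=1)
Line 8: ['mountain', 'were'] (min_width=13, slack=6)
Line 9: ['security'] (min_width=8, slack=11)

Answer: this quickly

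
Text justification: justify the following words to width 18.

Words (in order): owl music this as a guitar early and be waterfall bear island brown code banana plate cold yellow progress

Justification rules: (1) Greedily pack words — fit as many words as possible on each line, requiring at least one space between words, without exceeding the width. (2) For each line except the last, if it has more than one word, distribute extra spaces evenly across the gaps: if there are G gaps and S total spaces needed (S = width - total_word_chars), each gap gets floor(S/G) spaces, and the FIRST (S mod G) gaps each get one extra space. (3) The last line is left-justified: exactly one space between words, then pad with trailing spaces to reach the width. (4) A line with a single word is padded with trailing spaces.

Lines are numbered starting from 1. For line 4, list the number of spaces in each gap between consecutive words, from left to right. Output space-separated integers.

Answer: 2 1

Derivation:
Line 1: ['owl', 'music', 'this', 'as'] (min_width=17, slack=1)
Line 2: ['a', 'guitar', 'early', 'and'] (min_width=18, slack=0)
Line 3: ['be', 'waterfall', 'bear'] (min_width=17, slack=1)
Line 4: ['island', 'brown', 'code'] (min_width=17, slack=1)
Line 5: ['banana', 'plate', 'cold'] (min_width=17, slack=1)
Line 6: ['yellow', 'progress'] (min_width=15, slack=3)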